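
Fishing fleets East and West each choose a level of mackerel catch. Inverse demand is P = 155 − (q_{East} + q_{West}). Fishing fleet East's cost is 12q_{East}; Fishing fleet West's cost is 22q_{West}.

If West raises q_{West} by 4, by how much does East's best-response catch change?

Fishing fleet East's profit: π = q_{East}(155 − (q_{East} + q_{West})) − 12q_{East}.
∂π/∂q_{East} = 143 − 2q_{East} − q_{West} = 0, so q_{East} = 71.5 − 0.5q_{West}.
The reaction-function slope is −0.5, so a 4-unit rise in q_{West} moves q_{East} by −0.5 × 4 = −2. East's best response falls — the actions are strategic substitutes.

-2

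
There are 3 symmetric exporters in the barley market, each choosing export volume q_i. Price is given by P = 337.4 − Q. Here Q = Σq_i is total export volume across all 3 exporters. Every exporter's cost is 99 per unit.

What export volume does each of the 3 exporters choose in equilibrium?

59.6

A representative exporter's profit is π_i = q_i(337.4 − Q) − 99q_i, with Q = q_i + Σ_{j≠i} q_j.
First-order condition: 238.4 − 2q_i − Σ_{j≠i} q_j = 0.
With identical exporters, set every q_j = q: then 238.4 − 2q − 2q = 0, i.e. q = 238.4/4 = 59.6.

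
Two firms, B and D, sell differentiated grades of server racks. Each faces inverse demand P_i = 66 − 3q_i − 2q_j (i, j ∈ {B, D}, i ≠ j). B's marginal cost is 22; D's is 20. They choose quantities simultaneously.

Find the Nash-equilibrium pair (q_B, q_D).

5.375, 5.875

Firm B's profit: π = q_B(66 − 3q_B − 2q_D) − 22q_B.
∂π/∂q_B = 44 − 6q_B − 2q_D = 0 ⇒ q_B = 22/3 − (1/3)q_D.
Similarly q_D = 23/3 − (1/3)q_B.
Solving the two reaction functions simultaneously: (1 − (−1/3)(−1/3))q_B = 22/3 − (1/3)·(23/3), so (8/9)q_B = 43/9 and q_B = 5.375.
Then q_D = 23/3 − (1/3)·5.375 = 5.875.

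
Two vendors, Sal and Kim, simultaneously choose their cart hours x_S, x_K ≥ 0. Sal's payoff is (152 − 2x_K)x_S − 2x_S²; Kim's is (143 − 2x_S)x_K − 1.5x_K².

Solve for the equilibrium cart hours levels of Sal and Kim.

Expanding Sal's payoff: 152x_S − 2x_Kx_S − 2x_S².
∂π/∂x_S = 152 − 2x_K − 4x_S = 0, so x_S = 38 − 0.5x_K.
Likewise for Kim: x_K = 143/3 − (2/3)x_S.
Plugging x_K into Sal's best response: x_S = 38 − 0.5(143/3 − (2/3)x_S) ⇒ (2/3)x_S = 85/6, so x_S = 21.25.
Then x_K = 143/3 − (2/3)·21.25 = 33.5.

21.25, 33.5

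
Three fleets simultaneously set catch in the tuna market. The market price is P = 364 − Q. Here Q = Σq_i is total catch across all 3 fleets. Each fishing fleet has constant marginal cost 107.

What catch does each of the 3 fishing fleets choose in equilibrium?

64.25

A representative fishing fleet's profit is π_i = q_i(364 − Q) − 107q_i, with Q = q_i + Σ_{j≠i} q_j.
First-order condition: 257 − 2q_i − Σ_{j≠i} q_j = 0.
With identical fishing fleets, set every q_j = q: then 257 − 2q − 2q = 0, i.e. q = 257/4 = 64.25.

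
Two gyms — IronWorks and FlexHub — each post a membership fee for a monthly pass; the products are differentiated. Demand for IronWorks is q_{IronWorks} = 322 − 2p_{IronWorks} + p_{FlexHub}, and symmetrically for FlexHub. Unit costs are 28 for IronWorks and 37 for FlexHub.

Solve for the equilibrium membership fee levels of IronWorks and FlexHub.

127.2, 130.8

IronWorks's profit: π = (p_{IronWorks} − 28)(322 − 2p_{IronWorks} + p_{FlexHub}).
∂π/∂p_{IronWorks} = 378 − 4p_{IronWorks} + p_{FlexHub} = 0 ⇒ p_{IronWorks} = 94.5 + 0.25p_{FlexHub}.
Similarly p_{FlexHub} = 99 + 0.25p_{IronWorks}.
Substituting the second reaction function into the first: p_{IronWorks} = 94.5 + 0.25(99 + 0.25p_{IronWorks}), which gives 0.9375p_{IronWorks} = 119.25 ⇒ p_{IronWorks} = 127.2.
Then p_{FlexHub} = 99 + 0.25·127.2 = 130.8.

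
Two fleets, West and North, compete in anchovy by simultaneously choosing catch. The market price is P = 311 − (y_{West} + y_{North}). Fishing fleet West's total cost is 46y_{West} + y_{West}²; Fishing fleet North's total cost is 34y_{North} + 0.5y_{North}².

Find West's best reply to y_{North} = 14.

62.75

Fishing fleet West's profit: π = y_{West}(311 − (y_{West} + y_{North})) − 46y_{West} − y_{West}².
∂π/∂y_{West} = 265 − 4y_{West} − y_{North} = 0, so y_{West} = 66.25 − 0.25y_{North}.
At y_{North} = 14: y_{West} = 66.25 − 0.25·14 = 62.75.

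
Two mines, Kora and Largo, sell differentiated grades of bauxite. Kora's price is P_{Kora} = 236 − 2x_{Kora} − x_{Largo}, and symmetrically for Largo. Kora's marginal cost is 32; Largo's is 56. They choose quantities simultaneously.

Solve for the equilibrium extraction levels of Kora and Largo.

42.4, 34.4

Mine Kora's profit: π = x_{Kora}(236 − 2x_{Kora} − x_{Largo}) − 32x_{Kora}.
∂π/∂x_{Kora} = 204 − 4x_{Kora} − x_{Largo} = 0 ⇒ x_{Kora} = 51 − 0.25x_{Largo}.
Similarly x_{Largo} = 45 − 0.25x_{Kora}.
Plugging x_{Largo} into Kora's best response: x_{Kora} = 51 − 0.25(45 − 0.25x_{Kora}) ⇒ 0.9375x_{Kora} = 39.75, so x_{Kora} = 42.4.
Then x_{Largo} = 45 − 0.25·42.4 = 34.4.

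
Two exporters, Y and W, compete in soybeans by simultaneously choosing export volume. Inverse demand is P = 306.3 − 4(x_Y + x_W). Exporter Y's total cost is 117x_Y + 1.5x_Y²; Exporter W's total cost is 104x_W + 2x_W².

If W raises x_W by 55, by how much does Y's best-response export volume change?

-20

Exporter Y's profit: π = x_Y(306.3 − 4(x_Y + x_W)) − 117x_Y − 1.5x_Y².
∂π/∂x_Y = 189.3 − 11x_Y − 4x_W = 0, so x_Y = 1893/110 − (4/11)x_W.
The reaction-function slope is −4/11, so a 55-unit rise in x_W moves x_Y by −4/11 × 55 = −20. Y's best response falls — the actions are strategic substitutes.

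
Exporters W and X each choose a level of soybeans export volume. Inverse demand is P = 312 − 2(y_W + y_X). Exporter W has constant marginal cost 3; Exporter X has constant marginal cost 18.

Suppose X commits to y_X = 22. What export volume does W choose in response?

Exporter W's profit: π = y_W(312 − 2(y_W + y_X)) − 3y_W.
∂π/∂y_W = 309 − 4y_W − 2y_X = 0, so y_W = 77.25 − 0.5y_X.
At y_X = 22: y_W = 77.25 − 0.5·22 = 66.25.

66.25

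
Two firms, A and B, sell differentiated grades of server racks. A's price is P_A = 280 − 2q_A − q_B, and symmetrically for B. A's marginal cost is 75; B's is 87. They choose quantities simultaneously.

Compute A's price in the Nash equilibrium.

158.6

Firm A's profit: π = q_A(280 − 2q_A − q_B) − 75q_A.
∂π/∂q_A = 205 − 4q_A − q_B = 0 ⇒ q_A = 51.25 − 0.25q_B.
Similarly q_B = 48.25 − 0.25q_A.
Solving the two reaction functions simultaneously: (1 − (−0.25)(−0.25))q_A = 51.25 − 0.25·48.25, so 0.9375q_A = 39.1875 and q_A = 41.8.
Then q_B = 48.25 − 0.25·41.8 = 37.8.
P_A = 280 − 2·41.8 − 37.8 = 158.6.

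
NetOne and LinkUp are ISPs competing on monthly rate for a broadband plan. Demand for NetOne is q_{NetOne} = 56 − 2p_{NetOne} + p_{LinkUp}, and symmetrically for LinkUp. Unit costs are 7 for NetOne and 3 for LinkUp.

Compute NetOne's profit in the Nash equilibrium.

NetOne's profit: π = (p_{NetOne} − 7)(56 − 2p_{NetOne} + p_{LinkUp}).
∂π/∂p_{NetOne} = 70 − 4p_{NetOne} + p_{LinkUp} = 0 ⇒ p_{NetOne} = 17.5 + 0.25p_{LinkUp}.
Similarly p_{LinkUp} = 15.5 + 0.25p_{NetOne}.
Solving the two reaction functions simultaneously: (1 − (0.25)(0.25))p_{NetOne} = 17.5 + 0.25·15.5, so 0.9375p_{NetOne} = 21.375 and p_{NetOne} = 22.8.
Then p_{LinkUp} = 15.5 + 0.25·22.8 = 21.2.
q_{NetOne} = 56 − 2·22.8 + 21.2 = 31.6.
Profit = (22.8 − 7)·31.6 = 499.28.

499.28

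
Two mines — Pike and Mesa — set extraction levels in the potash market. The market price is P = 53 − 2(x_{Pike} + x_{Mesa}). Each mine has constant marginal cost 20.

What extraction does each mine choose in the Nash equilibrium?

5.5

Mine Pike's profit: π = x_{Pike}(53 − 2(x_{Pike} + x_{Mesa})) − 20x_{Pike}.
∂π/∂x_{Pike} = 33 − 4x_{Pike} − 2x_{Mesa} = 0, so x_{Pike} = 8.25 − 0.5x_{Mesa}.
Setting x_{Pike} = x_{Mesa} in the reaction function: x_{Pike} = 8.25 − 0.5x_{Pike}, so x_{Pike} = 8.25 / 1.5 = 5.5.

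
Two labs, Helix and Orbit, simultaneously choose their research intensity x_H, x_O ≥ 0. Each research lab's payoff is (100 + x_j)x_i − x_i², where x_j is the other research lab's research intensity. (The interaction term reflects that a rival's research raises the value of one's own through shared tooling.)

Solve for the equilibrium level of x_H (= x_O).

Helix's payoff is (100 + x_O)x_H − x_H².
∂π/∂x_H = 100 + x_O − 2x_H = 0, so x_H = 50 + 0.5x_O.
The game is symmetric, so in equilibrium x_O = x_H: the reaction function gives 0.5x_H = 50, hence x_H = 100.

100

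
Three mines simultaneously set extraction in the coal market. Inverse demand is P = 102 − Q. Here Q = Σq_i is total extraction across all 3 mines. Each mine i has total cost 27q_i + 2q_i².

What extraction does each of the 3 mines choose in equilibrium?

9.375

A representative mine's profit is π_i = q_i(102 − Q) − 27q_i − 2q_i², with Q = q_i + Σ_{j≠i} q_j.
First-order condition: 75 − 6q_i − Σ_{j≠i} q_j = 0.
In a symmetric equilibrium every mine chooses the same q, so Σ_{j≠i} q_j = 2q. The condition becomes 75 − 8q = 0, giving q = 75/8 = 9.375.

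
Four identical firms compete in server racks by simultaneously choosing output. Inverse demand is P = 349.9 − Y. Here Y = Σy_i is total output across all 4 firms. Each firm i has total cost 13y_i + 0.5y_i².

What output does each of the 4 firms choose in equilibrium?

A representative firm's profit is π_i = y_i(349.9 − Y) − 13y_i − 0.5y_i², with Y = y_i + Σ_{j≠i} y_j.
First-order condition: 336.9 − 3y_i − Σ_{j≠i} y_j = 0.
In a symmetric equilibrium every firm chooses the same y, so Σ_{j≠i} y_j = 3y. The condition becomes 336.9 − 6y = 0, giving y = 336.9/6 = 56.15.

56.15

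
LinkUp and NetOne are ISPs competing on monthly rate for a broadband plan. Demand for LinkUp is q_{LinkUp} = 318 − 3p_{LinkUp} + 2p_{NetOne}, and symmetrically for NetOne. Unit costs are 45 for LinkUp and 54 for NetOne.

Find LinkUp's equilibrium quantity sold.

209.8125

LinkUp's profit: π = (p_{LinkUp} − 45)(318 − 3p_{LinkUp} + 2p_{NetOne}).
∂π/∂p_{LinkUp} = 453 − 6p_{LinkUp} + 2p_{NetOne} = 0 ⇒ p_{LinkUp} = 75.5 + (1/3)p_{NetOne}.
Similarly p_{NetOne} = 80 + (1/3)p_{LinkUp}.
Substituting the second reaction function into the first: p_{LinkUp} = 75.5 + (1/3)(80 + (1/3)p_{LinkUp}), which gives (8/9)p_{LinkUp} = 613/6 ⇒ p_{LinkUp} = 114.9375.
Then p_{NetOne} = 80 + (1/3)·114.9375 = 118.3125.
q_{LinkUp} = 318 − 3·114.9375 + 2·118.3125 = 209.8125.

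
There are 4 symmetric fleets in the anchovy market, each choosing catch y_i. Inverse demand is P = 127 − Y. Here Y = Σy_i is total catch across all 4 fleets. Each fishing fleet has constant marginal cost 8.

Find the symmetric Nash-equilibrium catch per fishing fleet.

23.8

A representative fishing fleet's profit is π_i = y_i(127 − Y) − 8y_i, with Y = y_i + Σ_{j≠i} y_j.
First-order condition: 119 − 2y_i − Σ_{j≠i} y_j = 0.
With identical fishing fleets, set every y_j = y: then 119 − 2y − 3y = 0, i.e. y = 119/5 = 23.8.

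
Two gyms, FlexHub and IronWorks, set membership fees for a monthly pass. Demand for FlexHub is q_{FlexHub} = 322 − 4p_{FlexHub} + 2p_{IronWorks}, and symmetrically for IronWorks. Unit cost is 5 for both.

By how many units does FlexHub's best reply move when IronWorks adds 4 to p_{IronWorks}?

FlexHub's profit: π = (p_{FlexHub} − 5)(322 − 4p_{FlexHub} + 2p_{IronWorks}).
∂π/∂p_{FlexHub} = 342 − 8p_{FlexHub} + 2p_{IronWorks} = 0 ⇒ p_{FlexHub} = 42.75 + 0.25p_{IronWorks}.
The reaction-function slope is 0.25, so a 4-unit rise in p_{IronWorks} moves p_{FlexHub} by 0.25 × 4 = 1. FlexHub's best response rises — the actions are strategic complements.

1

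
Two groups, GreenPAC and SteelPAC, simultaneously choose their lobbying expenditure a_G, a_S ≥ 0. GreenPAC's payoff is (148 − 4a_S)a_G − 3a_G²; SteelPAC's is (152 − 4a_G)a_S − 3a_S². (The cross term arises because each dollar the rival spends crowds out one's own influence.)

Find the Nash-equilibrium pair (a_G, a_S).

Expanding GreenPAC's payoff: 148a_G − 4a_Sa_G − 3a_G².
∂π/∂a_G = 148 − 4a_S − 6a_G = 0, so a_G = 74/3 − (2/3)a_S.
Likewise for SteelPAC: a_S = 76/3 − (2/3)a_G.
Solving the two reaction functions simultaneously: (1 − (−2/3)(−2/3))a_G = 74/3 − (2/3)·(76/3), so (5/9)a_G = 70/9 and a_G = 14.
Then a_S = 76/3 − (2/3)·14 = 16.

14, 16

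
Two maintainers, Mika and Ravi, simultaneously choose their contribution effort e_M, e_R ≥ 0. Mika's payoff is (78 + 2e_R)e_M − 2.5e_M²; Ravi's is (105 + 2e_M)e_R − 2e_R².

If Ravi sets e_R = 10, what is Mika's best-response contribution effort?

19.6

Expanding Mika's payoff: 78e_M + 2e_Re_M − 2.5e_M².
∂π/∂e_M = 78 + 2e_R − 5e_M = 0, so e_M = 15.6 + 0.4e_R.
At e_R = 10: e_M = 15.6 + 0.4·10 = 19.6.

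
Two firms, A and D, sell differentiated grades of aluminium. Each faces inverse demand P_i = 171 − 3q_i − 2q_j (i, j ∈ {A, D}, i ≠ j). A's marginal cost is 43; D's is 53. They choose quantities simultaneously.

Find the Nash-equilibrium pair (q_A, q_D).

Firm A's profit: π = q_A(171 − 3q_A − 2q_D) − 43q_A.
∂π/∂q_A = 128 − 6q_A − 2q_D = 0 ⇒ q_A = 64/3 − (1/3)q_D.
Similarly q_D = 59/3 − (1/3)q_A.
Plugging q_D into A's best response: q_A = 64/3 − (1/3)(59/3 − (1/3)q_A) ⇒ (8/9)q_A = 133/9, so q_A = 16.625.
Then q_D = 59/3 − (1/3)·16.625 = 14.125.

16.625, 14.125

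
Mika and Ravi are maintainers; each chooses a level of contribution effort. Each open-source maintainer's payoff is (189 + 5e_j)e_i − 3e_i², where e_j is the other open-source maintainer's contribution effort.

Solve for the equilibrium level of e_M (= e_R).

Mika's payoff is (189 + 5e_R)e_M − 3e_M².
∂π/∂e_M = 189 + 5e_R − 6e_M = 0, so e_M = 31.5 + (5/6)e_R.
The game is symmetric, so in equilibrium e_R = e_M: the reaction function gives (1/6)e_M = 31.5, hence e_M = 189.

189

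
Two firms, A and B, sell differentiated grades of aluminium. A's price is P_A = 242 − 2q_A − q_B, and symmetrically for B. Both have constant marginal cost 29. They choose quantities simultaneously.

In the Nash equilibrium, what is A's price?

Firm A's profit: π = q_A(242 − 2q_A − q_B) − 29q_A.
∂π/∂q_A = 213 − 4q_A − q_B = 0 ⇒ q_A = 53.25 − 0.25q_B.
Setting q_A = q_B in the reaction function: q_A = 53.25 − 0.25q_A, so q_A = 53.25 / 1.25 = 42.6.
P_A = 242 − 2·42.6 − 42.6 = 114.2.

114.2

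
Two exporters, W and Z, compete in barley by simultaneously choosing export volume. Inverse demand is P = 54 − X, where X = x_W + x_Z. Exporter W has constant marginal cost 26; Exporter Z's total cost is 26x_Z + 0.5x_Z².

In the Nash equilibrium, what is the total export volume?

Exporter W's profit: π = x_W(54 − (x_W + x_Z)) − 26x_W.
∂π/∂x_W = 28 − 2x_W − x_Z = 0, so x_W = 14 − 0.5x_Z.
For Z: ∂π/∂x_Z = 28 − 3x_Z − x_W = 0 ⇒ x_Z = 28/3 − (1/3)x_W.
Solving the two reaction functions simultaneously: (1 − (−0.5)(−1/3))x_W = 14 − 0.5·(28/3), so (5/6)x_W = 28/3 and x_W = 11.2.
Then x_Z = 28/3 − (1/3)·11.2 = 5.6.
Total export volume: 11.2 + 5.6 = 16.8.

16.8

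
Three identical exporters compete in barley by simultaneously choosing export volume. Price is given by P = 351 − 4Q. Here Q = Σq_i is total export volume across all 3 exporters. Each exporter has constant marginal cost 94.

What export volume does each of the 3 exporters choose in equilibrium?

A representative exporter's profit is π_i = q_i(351 − 4Q) − 94q_i, with Q = q_i + Σ_{j≠i} q_j.
First-order condition: 257 − 8q_i − 4Σ_{j≠i} q_j = 0.
In a symmetric equilibrium every exporter chooses the same q, so Σ_{j≠i} q_j = 2q. The condition becomes 257 − 16q = 0, giving q = 257/16 = 16.0625.

16.0625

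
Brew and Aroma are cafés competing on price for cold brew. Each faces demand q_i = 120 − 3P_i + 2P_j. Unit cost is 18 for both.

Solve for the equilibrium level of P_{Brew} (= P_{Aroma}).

Brew's profit: π = (P_{Brew} − 18)(120 − 3P_{Brew} + 2P_{Aroma}).
∂π/∂P_{Brew} = 174 − 6P_{Brew} + 2P_{Aroma} = 0 ⇒ P_{Brew} = 29 + (1/3)P_{Aroma}.
By symmetry P_{Aroma} = P_{Brew}; substituting into the reaction function, (2/3)P_{Brew} = 29 and P_{Brew} = 43.5.

43.5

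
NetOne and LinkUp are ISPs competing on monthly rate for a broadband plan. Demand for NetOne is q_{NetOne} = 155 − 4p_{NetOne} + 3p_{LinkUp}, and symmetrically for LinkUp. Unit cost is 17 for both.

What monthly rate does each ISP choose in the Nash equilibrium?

44.6

NetOne's profit: π = (p_{NetOne} − 17)(155 − 4p_{NetOne} + 3p_{LinkUp}).
∂π/∂p_{NetOne} = 223 − 8p_{NetOne} + 3p_{LinkUp} = 0 ⇒ p_{NetOne} = 27.875 + 0.375p_{LinkUp}.
Setting p_{NetOne} = p_{LinkUp} in the reaction function: p_{NetOne} = 27.875 + 0.375p_{NetOne}, so p_{NetOne} = 27.875 / 0.625 = 44.6.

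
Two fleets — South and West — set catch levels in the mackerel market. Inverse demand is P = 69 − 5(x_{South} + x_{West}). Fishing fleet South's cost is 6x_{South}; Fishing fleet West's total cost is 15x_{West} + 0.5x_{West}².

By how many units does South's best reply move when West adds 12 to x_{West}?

Fishing fleet South's profit: π = x_{South}(69 − 5(x_{South} + x_{West})) − 6x_{South}.
∂π/∂x_{South} = 63 − 10x_{South} − 5x_{West} = 0, so x_{South} = 6.3 − 0.5x_{West}.
The reaction-function slope is −0.5, so a 12-unit rise in x_{West} moves x_{South} by −0.5 × 12 = −6. South's best response falls — the actions are strategic substitutes.

-6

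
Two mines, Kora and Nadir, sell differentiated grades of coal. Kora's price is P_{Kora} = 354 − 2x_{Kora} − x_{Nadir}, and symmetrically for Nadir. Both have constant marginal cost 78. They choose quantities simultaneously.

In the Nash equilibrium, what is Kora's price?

Mine Kora's profit: π = x_{Kora}(354 − 2x_{Kora} − x_{Nadir}) − 78x_{Kora}.
∂π/∂x_{Kora} = 276 − 4x_{Kora} − x_{Nadir} = 0 ⇒ x_{Kora} = 69 − 0.25x_{Nadir}.
By symmetry x_{Nadir} = x_{Kora}; substituting into the reaction function, 1.25x_{Kora} = 69 and x_{Kora} = 55.2.
P_{Kora} = 354 − 2·55.2 − 55.2 = 188.4.

188.4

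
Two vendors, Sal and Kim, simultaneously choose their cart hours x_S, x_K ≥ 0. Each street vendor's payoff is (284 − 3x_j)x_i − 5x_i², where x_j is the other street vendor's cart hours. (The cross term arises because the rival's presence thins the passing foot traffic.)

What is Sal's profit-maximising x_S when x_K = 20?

22.4

Sal's payoff is (284 − 3x_K)x_S − 5x_S².
∂π/∂x_S = 284 − 3x_K − 10x_S = 0, so x_S = 28.4 − 0.3x_K.
At x_K = 20: x_S = 28.4 − 0.3·20 = 22.4.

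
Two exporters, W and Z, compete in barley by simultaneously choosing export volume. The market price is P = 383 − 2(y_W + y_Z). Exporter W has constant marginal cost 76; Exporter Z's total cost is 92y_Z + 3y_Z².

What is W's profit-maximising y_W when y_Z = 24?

Exporter W's profit: π = y_W(383 − 2(y_W + y_Z)) − 76y_W.
∂π/∂y_W = 307 − 4y_W − 2y_Z = 0, so y_W = 76.75 − 0.5y_Z.
At y_Z = 24: y_W = 76.75 − 0.5·24 = 64.75.

64.75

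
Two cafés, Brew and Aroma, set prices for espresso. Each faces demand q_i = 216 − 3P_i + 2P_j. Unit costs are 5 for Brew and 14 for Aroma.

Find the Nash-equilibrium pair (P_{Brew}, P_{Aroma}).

59.4375, 62.8125

Brew's profit: π = (P_{Brew} − 5)(216 − 3P_{Brew} + 2P_{Aroma}).
∂π/∂P_{Brew} = 231 − 6P_{Brew} + 2P_{Aroma} = 0 ⇒ P_{Brew} = 38.5 + (1/3)P_{Aroma}.
Similarly P_{Aroma} = 43 + (1/3)P_{Brew}.
Plugging P_{Aroma} into Brew's best response: P_{Brew} = 38.5 + (1/3)(43 + (1/3)P_{Brew}) ⇒ (8/9)P_{Brew} = 317/6, so P_{Brew} = 59.4375.
Then P_{Aroma} = 43 + (1/3)·59.4375 = 62.8125.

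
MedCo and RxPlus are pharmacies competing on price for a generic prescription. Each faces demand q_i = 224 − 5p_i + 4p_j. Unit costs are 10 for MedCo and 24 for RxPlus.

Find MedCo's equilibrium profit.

7605

MedCo's profit: π = (p_{MedCo} − 10)(224 − 5p_{MedCo} + 4p_{RxPlus}).
∂π/∂p_{MedCo} = 274 − 10p_{MedCo} + 4p_{RxPlus} = 0 ⇒ p_{MedCo} = 27.4 + 0.4p_{RxPlus}.
Similarly p_{RxPlus} = 34.4 + 0.4p_{MedCo}.
Solving the two reaction functions simultaneously: (1 − (0.4)(0.4))p_{MedCo} = 27.4 + 0.4·34.4, so 0.84p_{MedCo} = 41.16 and p_{MedCo} = 49.
Then p_{RxPlus} = 34.4 + 0.4·49 = 54.
q_{MedCo} = 224 − 5·49 + 4·54 = 195.
Profit = (49 − 10)·195 = 7605.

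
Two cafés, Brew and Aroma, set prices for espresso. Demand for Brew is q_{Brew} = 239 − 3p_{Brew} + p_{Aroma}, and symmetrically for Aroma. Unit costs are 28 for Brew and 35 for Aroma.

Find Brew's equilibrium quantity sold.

Brew's profit: π = (p_{Brew} − 28)(239 − 3p_{Brew} + p_{Aroma}).
∂π/∂p_{Brew} = 323 − 6p_{Brew} + p_{Aroma} = 0 ⇒ p_{Brew} = 323/6 + (1/6)p_{Aroma}.
Similarly p_{Aroma} = 172/3 + (1/6)p_{Brew}.
Substituting the second reaction function into the first: p_{Brew} = 323/6 + (1/6)(172/3 + (1/6)p_{Brew}), which gives (35/36)p_{Brew} = 1141/18 ⇒ p_{Brew} = 65.2.
Then p_{Aroma} = 172/3 + (1/6)·65.2 = 68.2.
q_{Brew} = 239 − 3·65.2 + 68.2 = 111.6.

111.6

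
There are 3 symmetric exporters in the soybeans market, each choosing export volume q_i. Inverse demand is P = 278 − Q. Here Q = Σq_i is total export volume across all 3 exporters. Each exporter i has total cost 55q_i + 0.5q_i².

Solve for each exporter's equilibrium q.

44.6

A representative exporter's profit is π_i = q_i(278 − Q) − 55q_i − 0.5q_i², with Q = q_i + Σ_{j≠i} q_j.
First-order condition: 223 − 3q_i − Σ_{j≠i} q_j = 0.
In a symmetric equilibrium every exporter chooses the same q, so Σ_{j≠i} q_j = 2q. The condition becomes 223 − 5q = 0, giving q = 223/5 = 44.6.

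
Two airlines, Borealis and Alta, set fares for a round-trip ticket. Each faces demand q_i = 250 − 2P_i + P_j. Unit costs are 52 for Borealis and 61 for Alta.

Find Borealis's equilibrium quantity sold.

134.4

Borealis's profit: π = (P_{Borealis} − 52)(250 − 2P_{Borealis} + P_{Alta}).
∂π/∂P_{Borealis} = 354 − 4P_{Borealis} + P_{Alta} = 0 ⇒ P_{Borealis} = 88.5 + 0.25P_{Alta}.
Similarly P_{Alta} = 93 + 0.25P_{Borealis}.
Substituting the second reaction function into the first: P_{Borealis} = 88.5 + 0.25(93 + 0.25P_{Borealis}), which gives 0.9375P_{Borealis} = 111.75 ⇒ P_{Borealis} = 119.2.
Then P_{Alta} = 93 + 0.25·119.2 = 122.8.
q_{Borealis} = 250 − 2·119.2 + 122.8 = 134.4.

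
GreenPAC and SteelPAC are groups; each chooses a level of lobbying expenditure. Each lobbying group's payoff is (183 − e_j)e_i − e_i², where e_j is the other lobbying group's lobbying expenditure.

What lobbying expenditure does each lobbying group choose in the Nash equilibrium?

61

GreenPAC's payoff is (183 − e_S)e_G − e_G².
∂π/∂e_G = 183 − e_S − 2e_G = 0, so e_G = 91.5 − 0.5e_S.
By symmetry e_S = e_G; substituting into the reaction function, 1.5e_G = 91.5 and e_G = 61.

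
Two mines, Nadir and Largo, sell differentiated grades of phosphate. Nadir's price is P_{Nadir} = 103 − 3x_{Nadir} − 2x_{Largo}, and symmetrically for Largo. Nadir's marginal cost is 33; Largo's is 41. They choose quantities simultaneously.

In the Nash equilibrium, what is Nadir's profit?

256.6875

Mine Nadir's profit: π = x_{Nadir}(103 − 3x_{Nadir} − 2x_{Largo}) − 33x_{Nadir}.
∂π/∂x_{Nadir} = 70 − 6x_{Nadir} − 2x_{Largo} = 0 ⇒ x_{Nadir} = 35/3 − (1/3)x_{Largo}.
Similarly x_{Largo} = 31/3 − (1/3)x_{Nadir}.
Solving the two reaction functions simultaneously: (1 − (−1/3)(−1/3))x_{Nadir} = 35/3 − (1/3)·(31/3), so (8/9)x_{Nadir} = 74/9 and x_{Nadir} = 9.25.
Then x_{Largo} = 31/3 − (1/3)·9.25 = 7.25.
P_{Nadir} = 103 − 3·9.25 − 2·7.25 = 60.75.
Profit = (60.75 − 33)·9.25 = 256.6875.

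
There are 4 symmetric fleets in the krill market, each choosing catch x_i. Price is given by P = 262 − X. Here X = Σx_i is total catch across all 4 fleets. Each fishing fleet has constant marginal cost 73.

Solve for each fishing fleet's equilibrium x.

37.8

A representative fishing fleet's profit is π_i = x_i(262 − X) − 73x_i, with X = x_i + Σ_{j≠i} x_j.
First-order condition: 189 − 2x_i − Σ_{j≠i} x_j = 0.
In a symmetric equilibrium every fishing fleet chooses the same x, so Σ_{j≠i} x_j = 3x. The condition becomes 189 − 5x = 0, giving x = 189/5 = 37.8.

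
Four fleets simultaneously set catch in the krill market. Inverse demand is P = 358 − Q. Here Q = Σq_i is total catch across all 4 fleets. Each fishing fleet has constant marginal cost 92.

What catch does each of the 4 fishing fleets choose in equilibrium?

A representative fishing fleet's profit is π_i = q_i(358 − Q) − 92q_i, with Q = q_i + Σ_{j≠i} q_j.
First-order condition: 266 − 2q_i − Σ_{j≠i} q_j = 0.
Imposing symmetry (q_j = q for all j) turns Σ_{j≠i} q_j into 3q, so 266 = 5q and q = 53.2.

53.2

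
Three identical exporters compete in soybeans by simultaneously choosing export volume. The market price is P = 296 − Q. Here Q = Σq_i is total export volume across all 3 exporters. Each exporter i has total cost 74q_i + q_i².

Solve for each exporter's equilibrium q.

37

A representative exporter's profit is π_i = q_i(296 − Q) − 74q_i − q_i², with Q = q_i + Σ_{j≠i} q_j.
First-order condition: 222 − 4q_i − Σ_{j≠i} q_j = 0.
In a symmetric equilibrium every exporter chooses the same q, so Σ_{j≠i} q_j = 2q. The condition becomes 222 − 6q = 0, giving q = 222/6 = 37.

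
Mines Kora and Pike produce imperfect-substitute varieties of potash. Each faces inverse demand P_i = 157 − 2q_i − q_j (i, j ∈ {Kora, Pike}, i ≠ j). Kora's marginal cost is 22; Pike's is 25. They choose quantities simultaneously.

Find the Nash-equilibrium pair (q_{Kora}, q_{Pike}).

27.2, 26.2

Mine Kora's profit: π = q_{Kora}(157 − 2q_{Kora} − q_{Pike}) − 22q_{Kora}.
∂π/∂q_{Kora} = 135 − 4q_{Kora} − q_{Pike} = 0 ⇒ q_{Kora} = 33.75 − 0.25q_{Pike}.
Similarly q_{Pike} = 33 − 0.25q_{Kora}.
Substituting the second reaction function into the first: q_{Kora} = 33.75 − 0.25(33 − 0.25q_{Kora}), which gives 0.9375q_{Kora} = 25.5 ⇒ q_{Kora} = 27.2.
Then q_{Pike} = 33 − 0.25·27.2 = 26.2.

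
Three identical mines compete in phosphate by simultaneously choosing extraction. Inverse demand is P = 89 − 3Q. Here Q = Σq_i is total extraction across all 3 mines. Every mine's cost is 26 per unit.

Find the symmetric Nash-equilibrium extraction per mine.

A representative mine's profit is π_i = q_i(89 − 3Q) − 26q_i, with Q = q_i + Σ_{j≠i} q_j.
First-order condition: 63 − 6q_i − 3Σ_{j≠i} q_j = 0.
In a symmetric equilibrium every mine chooses the same q, so Σ_{j≠i} q_j = 2q. The condition becomes 63 − 12q = 0, giving q = 63/12 = 5.25.

5.25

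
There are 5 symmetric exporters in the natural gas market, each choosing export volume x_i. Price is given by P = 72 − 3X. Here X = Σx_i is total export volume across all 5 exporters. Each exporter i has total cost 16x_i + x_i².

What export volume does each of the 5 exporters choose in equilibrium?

A representative exporter's profit is π_i = x_i(72 − 3X) − 16x_i − x_i², with X = x_i + Σ_{j≠i} x_j.
First-order condition: 56 − 8x_i − 3Σ_{j≠i} x_j = 0.
With identical exporters, set every x_j = x: then 56 − 8x − 12x = 0, i.e. x = 56/20 = 2.8.

2.8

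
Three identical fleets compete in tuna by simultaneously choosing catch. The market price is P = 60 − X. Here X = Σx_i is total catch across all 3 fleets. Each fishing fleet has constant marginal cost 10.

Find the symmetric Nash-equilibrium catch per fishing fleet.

12.5

A representative fishing fleet's profit is π_i = x_i(60 − X) − 10x_i, with X = x_i + Σ_{j≠i} x_j.
First-order condition: 50 − 2x_i − Σ_{j≠i} x_j = 0.
Imposing symmetry (x_j = x for all j) turns Σ_{j≠i} x_j into 2x, so 50 = 4x and x = 12.5.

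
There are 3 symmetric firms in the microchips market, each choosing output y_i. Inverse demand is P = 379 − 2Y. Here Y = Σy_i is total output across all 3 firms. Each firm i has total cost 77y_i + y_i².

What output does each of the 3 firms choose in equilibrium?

30.2

A representative firm's profit is π_i = y_i(379 − 2Y) − 77y_i − y_i², with Y = y_i + Σ_{j≠i} y_j.
First-order condition: 302 − 6y_i − 2Σ_{j≠i} y_j = 0.
With identical firms, set every y_j = y: then 302 − 6y − 4y = 0, i.e. y = 302/10 = 30.2.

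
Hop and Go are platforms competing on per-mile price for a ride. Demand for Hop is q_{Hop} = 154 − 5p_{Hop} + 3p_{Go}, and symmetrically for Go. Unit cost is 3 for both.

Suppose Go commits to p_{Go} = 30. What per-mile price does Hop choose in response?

Hop's profit: π = (p_{Hop} − 3)(154 − 5p_{Hop} + 3p_{Go}).
∂π/∂p_{Hop} = 169 − 10p_{Hop} + 3p_{Go} = 0 ⇒ p_{Hop} = 16.9 + 0.3p_{Go}.
At p_{Go} = 30: p_{Hop} = 16.9 + 0.3·30 = 25.9.

25.9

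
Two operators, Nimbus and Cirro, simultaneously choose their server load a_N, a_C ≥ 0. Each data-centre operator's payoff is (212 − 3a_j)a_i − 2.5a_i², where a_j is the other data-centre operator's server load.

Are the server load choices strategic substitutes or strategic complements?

Nimbus's payoff is (212 − 3a_C)a_N − 2.5a_N².
∂π/∂a_N = 212 − 3a_C − 5a_N = 0, so a_N = 42.4 − 0.6a_C.
The best-response slope da_N/da_C = −0.6 < 0: the reaction function is downward-sloping, so the choices are strategic substitutes.

strategic substitutes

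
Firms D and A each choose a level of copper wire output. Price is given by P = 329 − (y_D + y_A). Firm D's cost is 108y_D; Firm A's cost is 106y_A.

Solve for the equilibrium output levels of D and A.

Firm D's profit: π = y_D(329 − (y_D + y_A)) − 108y_D.
∂π/∂y_D = 221 − 2y_D − y_A = 0, so y_D = 110.5 − 0.5y_A.
By the same steps for A: y_A = 111.5 − 0.5y_D.
Substituting the second reaction function into the first: y_D = 110.5 − 0.5(111.5 − 0.5y_D), which gives 0.75y_D = 54.75 ⇒ y_D = 73.
Then y_A = 111.5 − 0.5·73 = 75.

73, 75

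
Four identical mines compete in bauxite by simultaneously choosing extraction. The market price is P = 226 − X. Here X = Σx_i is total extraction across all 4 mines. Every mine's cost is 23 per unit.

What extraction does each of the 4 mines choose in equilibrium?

40.6

A representative mine's profit is π_i = x_i(226 − X) − 23x_i, with X = x_i + Σ_{j≠i} x_j.
First-order condition: 203 − 2x_i − Σ_{j≠i} x_j = 0.
Imposing symmetry (x_j = x for all j) turns Σ_{j≠i} x_j into 3x, so 203 = 5x and x = 40.6.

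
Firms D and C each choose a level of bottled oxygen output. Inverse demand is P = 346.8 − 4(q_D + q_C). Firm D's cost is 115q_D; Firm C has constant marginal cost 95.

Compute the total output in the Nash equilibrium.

Firm D's profit: π = q_D(346.8 − 4(q_D + q_C)) − 115q_D.
∂π/∂q_D = 231.8 − 8q_D − 4q_C = 0, so q_D = 28.975 − 0.5q_C.
By the same steps for C: q_C = 31.475 − 0.5q_D.
Solving the two reaction functions simultaneously: (1 − (−0.5)(−0.5))q_D = 28.975 − 0.5·31.475, so 0.75q_D = 13.2375 and q_D = 17.65.
Then q_C = 31.475 − 0.5·17.65 = 22.65.
Total output: 17.65 + 22.65 = 40.3.

40.3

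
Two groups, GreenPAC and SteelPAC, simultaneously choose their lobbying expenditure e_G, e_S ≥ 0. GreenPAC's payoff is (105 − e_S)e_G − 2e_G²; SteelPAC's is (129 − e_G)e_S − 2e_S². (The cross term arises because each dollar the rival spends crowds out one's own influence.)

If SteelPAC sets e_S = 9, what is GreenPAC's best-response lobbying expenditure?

Expanding GreenPAC's payoff: 105e_G − e_Se_G − 2e_G².
∂π/∂e_G = 105 − e_S − 4e_G = 0, so e_G = 26.25 − 0.25e_S.
At e_S = 9: e_G = 26.25 − 0.25·9 = 24.

24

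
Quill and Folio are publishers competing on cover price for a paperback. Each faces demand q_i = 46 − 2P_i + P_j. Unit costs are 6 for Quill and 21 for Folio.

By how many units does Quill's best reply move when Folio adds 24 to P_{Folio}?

Quill's profit: π = (P_{Quill} − 6)(46 − 2P_{Quill} + P_{Folio}).
∂π/∂P_{Quill} = 58 − 4P_{Quill} + P_{Folio} = 0 ⇒ P_{Quill} = 14.5 + 0.25P_{Folio}.
The reaction-function slope is 0.25, so a 24-unit rise in P_{Folio} moves P_{Quill} by 0.25 × 24 = 6. Quill's best response rises — the actions are strategic complements.

6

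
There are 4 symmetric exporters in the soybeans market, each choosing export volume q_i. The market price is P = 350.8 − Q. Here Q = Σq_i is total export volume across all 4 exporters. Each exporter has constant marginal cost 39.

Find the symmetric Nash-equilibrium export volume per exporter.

A representative exporter's profit is π_i = q_i(350.8 − Q) − 39q_i, with Q = q_i + Σ_{j≠i} q_j.
First-order condition: 311.8 − 2q_i − Σ_{j≠i} q_j = 0.
In a symmetric equilibrium every exporter chooses the same q, so Σ_{j≠i} q_j = 3q. The condition becomes 311.8 − 5q = 0, giving q = 311.8/5 = 62.36.

62.36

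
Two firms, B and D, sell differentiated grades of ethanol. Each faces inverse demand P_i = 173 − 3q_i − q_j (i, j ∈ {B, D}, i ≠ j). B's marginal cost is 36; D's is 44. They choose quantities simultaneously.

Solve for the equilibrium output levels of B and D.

Firm B's profit: π = q_B(173 − 3q_B − q_D) − 36q_B.
∂π/∂q_B = 137 − 6q_B − q_D = 0 ⇒ q_B = 137/6 − (1/6)q_D.
Similarly q_D = 21.5 − (1/6)q_B.
Plugging q_D into B's best response: q_B = 137/6 − (1/6)(21.5 − (1/6)q_B) ⇒ (35/36)q_B = 19.25, so q_B = 19.8.
Then q_D = 21.5 − (1/6)·19.8 = 18.2.

19.8, 18.2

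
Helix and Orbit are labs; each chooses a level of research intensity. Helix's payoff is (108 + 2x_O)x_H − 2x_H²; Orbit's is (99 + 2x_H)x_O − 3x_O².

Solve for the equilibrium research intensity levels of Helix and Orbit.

42.3, 30.6

Expanding Helix's payoff: 108x_H + 2x_Ox_H − 2x_H².
∂π/∂x_H = 108 + 2x_O − 4x_H = 0, so x_H = 27 + 0.5x_O.
Likewise for Orbit: x_O = 16.5 + (1/3)x_H.
Solving the two reaction functions simultaneously: (1 − (0.5)(1/3))x_H = 27 + 0.5·16.5, so (5/6)x_H = 35.25 and x_H = 42.3.
Then x_O = 16.5 + (1/3)·42.3 = 30.6.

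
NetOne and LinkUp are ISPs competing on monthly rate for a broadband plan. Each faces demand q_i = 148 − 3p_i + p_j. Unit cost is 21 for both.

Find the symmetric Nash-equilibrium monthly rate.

NetOne's profit: π = (p_{NetOne} − 21)(148 − 3p_{NetOne} + p_{LinkUp}).
∂π/∂p_{NetOne} = 211 − 6p_{NetOne} + p_{LinkUp} = 0 ⇒ p_{NetOne} = 211/6 + (1/6)p_{LinkUp}.
Setting p_{NetOne} = p_{LinkUp} in the reaction function: p_{NetOne} = 211/6 + (1/6)p_{NetOne}, so p_{NetOne} = (211/6) / (5/6) = 42.2.

42.2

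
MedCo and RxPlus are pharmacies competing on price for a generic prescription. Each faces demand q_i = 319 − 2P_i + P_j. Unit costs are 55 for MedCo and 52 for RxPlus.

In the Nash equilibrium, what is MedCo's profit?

15347.52

MedCo's profit: π = (P_{MedCo} − 55)(319 − 2P_{MedCo} + P_{RxPlus}).
∂π/∂P_{MedCo} = 429 − 4P_{MedCo} + P_{RxPlus} = 0 ⇒ P_{MedCo} = 107.25 + 0.25P_{RxPlus}.
Similarly P_{RxPlus} = 105.75 + 0.25P_{MedCo}.
Substituting the second reaction function into the first: P_{MedCo} = 107.25 + 0.25(105.75 + 0.25P_{MedCo}), which gives 0.9375P_{MedCo} = 133.6875 ⇒ P_{MedCo} = 142.6.
Then P_{RxPlus} = 105.75 + 0.25·142.6 = 141.4.
q_{MedCo} = 319 − 2·142.6 + 141.4 = 175.2.
Profit = (142.6 − 55)·175.2 = 15347.52.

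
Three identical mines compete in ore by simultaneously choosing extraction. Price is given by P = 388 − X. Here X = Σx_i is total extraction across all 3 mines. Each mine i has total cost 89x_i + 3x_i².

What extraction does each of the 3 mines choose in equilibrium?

A representative mine's profit is π_i = x_i(388 − X) − 89x_i − 3x_i², with X = x_i + Σ_{j≠i} x_j.
First-order condition: 299 − 8x_i − Σ_{j≠i} x_j = 0.
In a symmetric equilibrium every mine chooses the same x, so Σ_{j≠i} x_j = 2x. The condition becomes 299 − 10x = 0, giving x = 299/10 = 29.9.

29.9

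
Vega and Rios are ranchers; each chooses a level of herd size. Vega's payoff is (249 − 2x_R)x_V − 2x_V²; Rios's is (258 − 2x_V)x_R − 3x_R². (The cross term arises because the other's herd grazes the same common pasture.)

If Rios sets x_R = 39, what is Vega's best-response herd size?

Expanding Vega's payoff: 249x_V − 2x_Rx_V − 2x_V².
∂π/∂x_V = 249 − 2x_R − 4x_V = 0, so x_V = 62.25 − 0.5x_R.
At x_R = 39: x_V = 62.25 − 0.5·39 = 42.75.

42.75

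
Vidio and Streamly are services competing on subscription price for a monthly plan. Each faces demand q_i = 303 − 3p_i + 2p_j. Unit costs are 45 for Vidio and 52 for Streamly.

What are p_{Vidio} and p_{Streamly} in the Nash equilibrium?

110.8125, 113.4375

Vidio's profit: π = (p_{Vidio} − 45)(303 − 3p_{Vidio} + 2p_{Streamly}).
∂π/∂p_{Vidio} = 438 − 6p_{Vidio} + 2p_{Streamly} = 0 ⇒ p_{Vidio} = 73 + (1/3)p_{Streamly}.
Similarly p_{Streamly} = 76.5 + (1/3)p_{Vidio}.
Plugging p_{Streamly} into Vidio's best response: p_{Vidio} = 73 + (1/3)(76.5 + (1/3)p_{Vidio}) ⇒ (8/9)p_{Vidio} = 98.5, so p_{Vidio} = 110.8125.
Then p_{Streamly} = 76.5 + (1/3)·110.8125 = 113.4375.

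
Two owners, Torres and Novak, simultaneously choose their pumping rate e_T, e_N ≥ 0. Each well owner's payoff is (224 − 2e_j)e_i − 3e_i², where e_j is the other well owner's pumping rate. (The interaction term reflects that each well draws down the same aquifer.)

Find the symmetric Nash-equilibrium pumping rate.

Torres's payoff is (224 − 2e_N)e_T − 3e_T².
∂π/∂e_T = 224 − 2e_N − 6e_T = 0, so e_T = 112/3 − (1/3)e_N.
By symmetry e_N = e_T; substituting into the reaction function, (4/3)e_T = 112/3 and e_T = 28.

28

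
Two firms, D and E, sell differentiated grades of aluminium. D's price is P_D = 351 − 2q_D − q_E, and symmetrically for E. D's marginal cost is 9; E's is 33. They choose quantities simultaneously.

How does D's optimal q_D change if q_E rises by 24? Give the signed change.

-6

Firm D's profit: π = q_D(351 − 2q_D − q_E) − 9q_D.
∂π/∂q_D = 342 − 4q_D − q_E = 0 ⇒ q_D = 85.5 − 0.25q_E.
The reaction-function slope is −0.25, so a 24-unit rise in q_E moves q_D by −0.25 × 24 = −6. D's best response falls — the actions are strategic substitutes.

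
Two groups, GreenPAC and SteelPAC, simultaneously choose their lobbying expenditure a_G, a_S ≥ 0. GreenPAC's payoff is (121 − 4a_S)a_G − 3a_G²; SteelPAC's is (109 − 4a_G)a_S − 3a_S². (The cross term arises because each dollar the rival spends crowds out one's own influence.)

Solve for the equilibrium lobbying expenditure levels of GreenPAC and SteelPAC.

Expanding GreenPAC's payoff: 121a_G − 4a_Sa_G − 3a_G².
∂π/∂a_G = 121 − 4a_S − 6a_G = 0, so a_G = 121/6 − (2/3)a_S.
Likewise for SteelPAC: a_S = 109/6 − (2/3)a_G.
Plugging a_S into GreenPAC's best response: a_G = 121/6 − (2/3)(109/6 − (2/3)a_G) ⇒ (5/9)a_G = 145/18, so a_G = 14.5.
Then a_S = 109/6 − (2/3)·14.5 = 8.5.

14.5, 8.5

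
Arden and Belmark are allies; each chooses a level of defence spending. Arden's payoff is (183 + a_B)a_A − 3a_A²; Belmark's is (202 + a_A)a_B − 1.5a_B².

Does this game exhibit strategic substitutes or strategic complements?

strategic complements

Expanding Arden's payoff: 183a_A + a_Ba_A − 3a_A².
∂π/∂a_A = 183 + a_B − 6a_A = 0, so a_A = 30.5 + (1/6)a_B.
The best-response slope da_A/da_B = 1/6 > 0: the reaction function is upward-sloping, so the choices are strategic complements.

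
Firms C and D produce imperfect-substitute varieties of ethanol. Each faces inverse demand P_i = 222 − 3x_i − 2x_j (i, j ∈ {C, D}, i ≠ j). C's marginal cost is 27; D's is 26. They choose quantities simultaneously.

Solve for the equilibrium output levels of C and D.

24.3125, 24.5625

Firm C's profit: π = x_C(222 − 3x_C − 2x_D) − 27x_C.
∂π/∂x_C = 195 − 6x_C − 2x_D = 0 ⇒ x_C = 32.5 − (1/3)x_D.
Similarly x_D = 98/3 − (1/3)x_C.
Plugging x_D into C's best response: x_C = 32.5 − (1/3)(98/3 − (1/3)x_C) ⇒ (8/9)x_C = 389/18, so x_C = 24.3125.
Then x_D = 98/3 − (1/3)·24.3125 = 24.5625.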